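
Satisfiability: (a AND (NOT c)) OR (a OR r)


Search for a satisfying assignment over {a, c, r}.
Try a=T, c=F, r=F: the formula evaluates to T.
A satisfying assignment exists.

Satisfiable.


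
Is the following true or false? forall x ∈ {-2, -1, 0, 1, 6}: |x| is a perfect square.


Evaluate the predicate on each element: -2:False, -1:True, 0:True, 1:True, 6:False.
Counterexample x = -2 fails the predicate.

False


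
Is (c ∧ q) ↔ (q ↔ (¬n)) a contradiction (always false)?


Truth table over {c, n, q}:
c | n | q | φ
-------------
F | F | F | T
T | F | F | T
F | T | F | F
T | T | F | F
F | F | T | F
T | F | T | T
F | T | T | T
T | T | T | F
Satisfying assignment at row 1: c=F, n=F, q=F gives T.

No, it is not a contradiction.


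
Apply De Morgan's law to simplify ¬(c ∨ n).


De Morgan: the negation of a disjunction is the conjunction of the negations.
Distribute ¬ across ∨, flipping it to ∧, and negate each literal.

(¬c) ∧ (¬n)


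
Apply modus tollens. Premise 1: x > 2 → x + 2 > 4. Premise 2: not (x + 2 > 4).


Modus tollens: from (P → Q) and ¬Q, infer ¬P.
Q = 'x + 2 > 4' is denied; since P → Q, P must also fail.

Not (x > 2).


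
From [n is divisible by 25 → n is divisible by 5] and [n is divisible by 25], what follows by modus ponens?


Modus ponens: from (P → Q) and P, infer Q.
P = 'n is divisible by 25' is asserted, and P → Q holds, so Q follows.

n is divisible by 5.


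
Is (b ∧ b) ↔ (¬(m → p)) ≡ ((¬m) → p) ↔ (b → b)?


Compare truth tables:
b | m | p | φ | ψ
-----------------
F | F | F | T | F
T | F | F | F | F
F | T | F | F | T
T | T | F | T | T
F | F | T | T | T
T | F | T | F | T
F | T | T | T | T
T | T | T | F | T
They differ at row 1 (b=F, m=F, p=F): φ=T but ψ=F.

No, they are not logically equivalent.


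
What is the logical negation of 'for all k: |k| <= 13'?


¬(for all x: φ) = there exists x: ¬φ, and ¬(there exists x: φ) = for all x: ¬φ.
Apply to the universal statement.

there exists k: NOT(|k| <= 13)


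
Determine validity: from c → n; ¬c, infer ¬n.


This is denying the antecedent (fallacy). There exist truth assignments where the premises are all true but the conclusion is false.

Invalid.


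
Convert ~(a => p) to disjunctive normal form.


Step 1: Rewrite implication then negate: ¬(¬a ∨ p) = a ∧ ¬p.

a & (~p)


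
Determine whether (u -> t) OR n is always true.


Build the truth table over {n, t, u}:
n | t | u | φ
-------------
F | F | F | T
T | F | F | T
F | T | F | T
T | T | F | T
F | F | T | F
T | F | T | T
F | T | T | T
T | T | T | T
Counterexample at row 5: with n=F, t=F, u=T, the formula is F.

No, it is not a tautology.


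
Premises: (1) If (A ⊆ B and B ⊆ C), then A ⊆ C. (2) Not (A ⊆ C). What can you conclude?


Modus tollens: from (P → Q) and ¬Q, infer ¬P.
Q = 'A ⊆ C' is denied; since P → Q, P must also fail.

Not ((A ⊆ B and B ⊆ C)).


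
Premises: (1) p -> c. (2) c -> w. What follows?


Hypothetical syllogism: from (P → Q) and (Q → R), infer (P → R).
Chain the two implications through the shared middle term 'c'.

p -> w


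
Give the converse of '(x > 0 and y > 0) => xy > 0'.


The converse of (P → Q) is (Q → P). It is not in general equivalent to the original.
Here P = '(x > 0 and y > 0)' and Q = 'xy > 0'.

If xy > 0, then (x > 0 and y > 0).


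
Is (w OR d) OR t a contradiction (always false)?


Truth table over {d, t, w}:
d | t | w | φ
-------------
F | F | F | F
T | F | F | T
F | T | F | T
T | T | F | T
F | F | T | T
T | F | T | T
F | T | T | T
T | T | T | T
Satisfying assignment at row 2: d=T, t=F, w=F gives T.

No, it is not a contradiction.


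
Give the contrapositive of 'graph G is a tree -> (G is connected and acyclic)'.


The contrapositive of (P → Q) is (¬Q → ¬P); it is logically equivalent to the original.
Here P = 'graph G is a tree' and Q = '(G is connected and acyclic)'.

If not ((G is connected and acyclic)), then not (graph G is a tree).


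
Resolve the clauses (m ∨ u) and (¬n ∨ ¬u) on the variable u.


The clauses contain complementary literals u and ¬u.
Resolution eliminates this pair and disjoins the remaining literals (merging duplicates).

(m ∨ ¬n)


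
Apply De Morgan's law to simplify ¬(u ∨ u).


De Morgan: the negation of a disjunction is the conjunction of the negations.
Distribute ¬ across ∨, flipping it to ∧, and negate each literal.

(¬u) ∧ (¬u)


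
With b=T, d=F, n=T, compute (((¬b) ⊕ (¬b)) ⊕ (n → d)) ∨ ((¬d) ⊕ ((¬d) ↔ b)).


Substitute b=T, d=F, n=T:
¬b = F
¬b = F
(¬b) ⊕ (¬b) = F ⊕ F = F
n → d = T → F = F
((¬b) ⊕ (¬b)) ⊕ (n → d) = F ⊕ F = F
¬d = T
¬d = T
(¬d) ↔ b = T ↔ T = T
(¬d) ⊕ ((¬d) ↔ b) = T ⊕ T = F
(((¬b) ⊕ (¬b)) ⊕ (n → d)) ∨ ((¬d) ⊕ ((¬d) ↔ b)) = F ∨ F = F

F


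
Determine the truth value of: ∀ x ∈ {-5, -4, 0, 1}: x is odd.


Evaluate the predicate on each element: -5:T, -4:F, 0:F, 1:T.
Counterexample x = -4 fails the predicate.

F


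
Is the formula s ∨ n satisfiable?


Search for a satisfying assignment over {n, s}.
Try n=T, s=F: the formula evaluates to T.
A satisfying assignment exists.

Satisfiable.


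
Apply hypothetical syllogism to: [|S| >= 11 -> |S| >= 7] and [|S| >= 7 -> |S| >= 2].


Hypothetical syllogism: from (P → Q) and (Q → R), infer (P → R).
Chain the two implications through the shared middle term '|S| >= 7'.

|S| >= 11 -> |S| >= 2


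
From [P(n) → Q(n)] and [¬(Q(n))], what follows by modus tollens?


Modus tollens: from (P → Q) and ¬Q, infer ¬P.
Q = 'Q(n)' is denied; since P → Q, P must also fail.

Not (P(n)).


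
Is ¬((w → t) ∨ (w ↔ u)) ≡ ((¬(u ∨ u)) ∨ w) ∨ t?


Compare truth tables:
t | u | w | φ | ψ
-----------------
F | F | F | F | T
T | F | F | F | T
F | T | F | F | F
T | T | F | F | T
F | F | T | T | T
T | F | T | F | T
F | T | T | F | T
T | T | T | F | T
They differ at row 1 (t=F, u=F, w=F): φ=F but ψ=T.

No, they are not logically equivalent.


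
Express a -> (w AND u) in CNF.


Step 1: Rewrite a → (w ∧ u) as ¬a ∨ (w ∧ u).
Step 2: Distribute ∨ over ∧.

((NOT a) OR w) AND ((NOT a) OR u)


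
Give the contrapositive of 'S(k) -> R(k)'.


The contrapositive of (P → Q) is (¬Q → ¬P); it is logically equivalent to the original.
Here P = 'S(k)' and Q = 'R(k)'.

If not (R(k)), then not (S(k)).


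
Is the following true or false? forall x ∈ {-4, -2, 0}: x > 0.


Evaluate the predicate on each element: -4:False, -2:False, 0:False.
Counterexample x = -4 fails the predicate.

False


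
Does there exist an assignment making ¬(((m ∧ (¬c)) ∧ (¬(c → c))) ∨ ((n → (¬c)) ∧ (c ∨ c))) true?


Search for a satisfying assignment over {c, m, n}.
Try c=F, m=F, n=F: the formula evaluates to T.
A satisfying assignment exists.

Satisfiable.


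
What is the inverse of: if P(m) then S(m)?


The inverse of (P → Q) is (¬P → ¬Q). It is equivalent to the converse, not to the original.
Here P = 'P(m)' and Q = 'S(m)'.

If not (P(m)), then not (S(m)).


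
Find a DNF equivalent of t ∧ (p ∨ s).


Step 1: Distribute ∧ over ∨: t ∧ (p ∨ s) = (t ∧ p) ∨ (t ∧ s).

(t ∧ p) ∨ (t ∧ s)


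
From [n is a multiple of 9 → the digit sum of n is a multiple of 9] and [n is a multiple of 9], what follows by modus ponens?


Modus ponens: from (P → Q) and P, infer Q.
P = 'n is a multiple of 9' is asserted, and P → Q holds, so Q follows.

the digit sum of n is a multiple of 9.


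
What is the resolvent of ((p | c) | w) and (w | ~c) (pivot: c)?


The clauses contain complementary literals c and ~c.
Resolution eliminates this pair and disjoins the remaining literals (merging duplicates).

(w | p)


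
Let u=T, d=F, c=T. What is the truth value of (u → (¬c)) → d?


Substitute u=T, d=F, c=T:
¬c = F
u → (¬c) = T → F = F
(u → (¬c)) → d = F → F = T

T


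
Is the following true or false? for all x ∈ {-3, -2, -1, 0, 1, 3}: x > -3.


Evaluate the predicate on each element: -3:F, -2:T, -1:T, 0:T, 1:T, 3:T.
Counterexample x = -3 fails the predicate.

F


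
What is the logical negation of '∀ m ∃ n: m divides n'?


Negation flips each quantifier (∀↔∃) and negates the inner predicate.
¬(∀ m ∃ n: φ) = ∃ m ∀ n: ¬φ.

∃ m ∀ n: ¬(m divides n)


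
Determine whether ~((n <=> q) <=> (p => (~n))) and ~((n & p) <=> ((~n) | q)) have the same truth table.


Compare truth tables:
n | p | q | φ | ψ
-----------------
False | False | False | False | True
True | False | False | True | False
False | True | False | False | True
True | True | False | False | True
False | False | True | True | True
True | False | True | False | True
False | True | True | True | True
True | True | True | True | False
They differ at row 1 (n=False, p=False, q=False): φ=False but ψ=True.

No, they are not logically equivalent.


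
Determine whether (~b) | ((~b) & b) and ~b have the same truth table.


Compare truth tables:
b | φ | ψ
---------
False | True | True
True | False | False
The columns φ and ψ agree on every row.

Yes, they are logically equivalent.


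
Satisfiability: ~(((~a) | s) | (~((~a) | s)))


Check all 4 assignments over {a, s}:
a | s | φ
---------
False | False | False
True | False | False
False | True | False
True | True | False
No assignment makes the formula true.

Unsatisfiable.


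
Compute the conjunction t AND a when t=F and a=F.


Conjunction is true only when both operands are true.
Substitute: t=F, a=F.
F AND F evaluates to F.

F


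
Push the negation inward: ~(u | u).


De Morgan: the negation of a disjunction is the conjunction of the negations.
Distribute ~ across |, flipping it to &, and negate each literal.

(~u) & (~u)


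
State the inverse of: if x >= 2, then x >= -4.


The inverse of (P → Q) is (¬P → ¬Q). It is equivalent to the converse, not to the original.
Here P = 'x >= 2' and Q = 'x >= -4'.

If not (x >= 2), then not (x >= -4).


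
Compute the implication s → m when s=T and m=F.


Implication is false only when antecedent is true and consequent is false.
Substitute: s=T, m=F.
T → F evaluates to F.

F


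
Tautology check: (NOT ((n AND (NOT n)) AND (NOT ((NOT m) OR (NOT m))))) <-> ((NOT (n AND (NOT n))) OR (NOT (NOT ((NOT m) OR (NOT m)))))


Build the truth table over {m, n}:
m | n | φ
---------
F | F | T
T | F | T
F | T | T
T | T | T
Every row evaluates to true.

Yes, it is a tautology.


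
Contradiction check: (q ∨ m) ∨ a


Truth table over {a, m, q}:
a | m | q | φ
-------------
F | F | F | F
T | F | F | T
F | T | F | T
T | T | F | T
F | F | T | T
T | F | T | T
F | T | T | T
T | T | T | T
Satisfying assignment at row 2: a=T, m=F, q=F gives T.

No, it is not a contradiction.


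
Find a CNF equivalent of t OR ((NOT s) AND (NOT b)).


Step 1: Distribute ∨ over ∧: t ∨ ((¬s) ∧ (¬b)) = (t ∨ (¬s)) ∧ (t ∨ (¬b)).

(t OR (NOT s)) AND (t OR (NOT b))


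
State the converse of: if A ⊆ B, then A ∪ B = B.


The converse of (P → Q) is (Q → P). It is not in general equivalent to the original.
Here P = 'A ⊆ B' and Q = 'A ∪ B = B'.

If A ∪ B = B, then A ⊆ B.


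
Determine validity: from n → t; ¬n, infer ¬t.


This is denying the antecedent (fallacy). There exist truth assignments where the premises are all true but the conclusion is false.

Invalid.


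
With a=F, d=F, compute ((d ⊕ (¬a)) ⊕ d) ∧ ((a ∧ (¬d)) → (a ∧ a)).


Substitute a=F, d=F:
¬a = T
d ⊕ (¬a) = F ⊕ T = T
(d ⊕ (¬a)) ⊕ d = T ⊕ F = T
¬d = T
a ∧ (¬d) = F ∧ T = F
a ∧ a = F ∧ F = F
(a ∧ (¬d)) → (a ∧ a) = F → F = T
((d ⊕ (¬a)) ⊕ d) ∧ ((a ∧ (¬d)) → (a ∧ a)) = T ∧ T = T

T


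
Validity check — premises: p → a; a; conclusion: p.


This is affirming the consequent (fallacy). There exist truth assignments where the premises are all true but the conclusion is false.

Invalid.


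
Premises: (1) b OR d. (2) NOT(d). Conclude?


Disjunctive syllogism: from (P ∨ Q) and ¬P, infer Q.
One disjunct, 'd', is ruled out; the other must hold.

b


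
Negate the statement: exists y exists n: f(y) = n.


Negation flips each quantifier (∀↔∃) and negates the inner predicate.
¬(exists y exists n: φ) = forall y forall n: ¬φ.

forall y forall n: ~(f(y) = n)


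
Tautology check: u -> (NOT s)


Build the truth table over {s, u}:
s | u | φ
---------
F | F | T
T | F | T
F | T | T
T | T | F
Counterexample at row 4: with s=T, u=T, the formula is F.

No, it is not a tautology.


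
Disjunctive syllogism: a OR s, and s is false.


Disjunctive syllogism: from (P ∨ Q) and ¬P, infer Q.
One disjunct, 's', is ruled out; the other must hold.

a


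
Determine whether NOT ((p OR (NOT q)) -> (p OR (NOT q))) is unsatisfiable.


Truth table over {p, q}:
p | q | φ
---------
F | F | F
T | F | F
F | T | F
T | T | F
Every row is false.

Yes, it is a contradiction.


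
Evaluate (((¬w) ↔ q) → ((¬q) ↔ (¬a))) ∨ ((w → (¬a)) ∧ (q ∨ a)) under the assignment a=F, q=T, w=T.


Substitute a=F, q=T, w=T:
… (earlier sub-steps elided)
(¬w) ↔ q = F ↔ T = F
¬q = F
¬a = T
(¬q) ↔ (¬a) = F ↔ T = F
((¬w) ↔ q) → ((¬q) ↔ (¬a)) = F → F = T
¬a = T
w → (¬a) = T → T = T
q ∨ a = T ∨ F = T
(w → (¬a)) ∧ (q ∨ a) = T ∧ T = T
(((¬w) ↔ q) → ((¬q) ↔ (¬a))) ∨ ((w → (¬a)) ∧ (q ∨ a)) = T ∨ T = T

T


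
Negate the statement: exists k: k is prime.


¬(forall x: φ) = exists x: ¬φ, and ¬(exists x: φ) = forall x: ¬φ.
Apply to the existential statement.

forall k: ~(k is prime)


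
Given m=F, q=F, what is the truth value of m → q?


Implication is false only when antecedent is true and consequent is false.
Substitute: m=F, q=F.
F → F evaluates to T.

T


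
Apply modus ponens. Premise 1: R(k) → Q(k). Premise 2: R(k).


Modus ponens: from (P → Q) and P, infer Q.
P = 'R(k)' is asserted, and P → Q holds, so Q follows.

Q(k).


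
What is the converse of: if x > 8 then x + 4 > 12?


The converse of (P → Q) is (Q → P). It is not in general equivalent to the original.
Here P = 'x > 8' and Q = 'x + 4 > 12'.

If x + 4 > 12, then x > 8.


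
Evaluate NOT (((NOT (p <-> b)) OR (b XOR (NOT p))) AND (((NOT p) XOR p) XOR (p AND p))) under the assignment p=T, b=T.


Substitute p=T, b=T:
… (earlier sub-steps elided)
NOT (p <-> b) = F
NOT p = F
b XOR (NOT p) = T XOR F = T
(NOT (p <-> b)) OR (b XOR (NOT p)) = F OR T = T
NOT p = F
(NOT p) XOR p = F XOR T = T
p AND p = T AND T = T
((NOT p) XOR p) XOR (p AND p) = T XOR T = F
((NOT (p <-> b)) OR (b XOR (NOT p))) AND (((NOT p) XOR p) XOR (p AND p)) = T AND F = F
NOT (((NOT (p <-> b)) OR (b XOR (NOT p))) AND (((NOT p) XOR p) XOR (p AND p))) = T

T


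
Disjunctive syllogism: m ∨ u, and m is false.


Disjunctive syllogism: from (P ∨ Q) and ¬P, infer Q.
One disjunct, 'm', is ruled out; the other must hold.

u


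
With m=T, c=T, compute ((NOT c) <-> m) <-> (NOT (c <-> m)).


Substitute m=T, c=T:
NOT c = F
(NOT c) <-> m = F <-> T = F
c <-> m = T <-> T = T
NOT (c <-> m) = F
((NOT c) <-> m) <-> (NOT (c <-> m)) = F <-> F = T

T


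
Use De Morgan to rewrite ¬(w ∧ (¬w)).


De Morgan: the negation of a conjunction is the disjunction of the negations.
Distribute ¬ across ∧, flipping it to ∨, and negate each literal.

(¬w) ∨ w


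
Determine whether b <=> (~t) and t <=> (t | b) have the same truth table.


Compare truth tables:
b | t | φ | ψ
-------------
False | False | False | True
True | False | True | False
False | True | True | True
True | True | False | True
They differ at row 1 (b=False, t=False): φ=False but ψ=True.

No, they are not logically equivalent.


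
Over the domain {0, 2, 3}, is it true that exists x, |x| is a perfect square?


Evaluate the predicate on each element: 0:True, 2:False, 3:False.
Witness x = 0 satisfies the predicate.

True


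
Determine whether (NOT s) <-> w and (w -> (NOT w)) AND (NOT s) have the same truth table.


Compare truth tables:
s | w | φ | ψ
-------------
F | F | F | T
T | F | T | F
F | T | T | F
T | T | F | F
They differ at row 1 (s=F, w=F): φ=F but ψ=T.

No, they are not logically equivalent.


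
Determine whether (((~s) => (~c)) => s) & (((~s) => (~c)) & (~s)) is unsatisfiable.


Truth table over {c, s}:
c | s | φ
---------
False | False | False
True | False | False
False | True | False
True | True | False
Every row is false.

Yes, it is a contradiction.


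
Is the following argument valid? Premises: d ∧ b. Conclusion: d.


This matches the form of conjunction elimination: the conclusion follows in every model of the premises.

Valid.


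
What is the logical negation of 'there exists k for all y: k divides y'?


Negation flips each quantifier (∀↔∃) and negates the inner predicate.
¬(there exists k for all y: φ) = for all k there exists y: ¬φ.

for all k there exists y: NOT(k divides y)


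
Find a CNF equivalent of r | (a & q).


Step 1: Distribute ∨ over ∧: r ∨ (a ∧ q) = (r ∨ a) ∧ (r ∨ q).

(r | a) & (r | q)


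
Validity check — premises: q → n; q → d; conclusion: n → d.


This is (no valid rule). There exist truth assignments where the premises are all true but the conclusion is false.

Invalid.


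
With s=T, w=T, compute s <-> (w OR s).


Substitute s=T, w=T:
w OR s = T OR T = T
s <-> (w OR s) = T <-> T = T

T


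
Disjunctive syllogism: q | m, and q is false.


Disjunctive syllogism: from (P ∨ Q) and ¬P, infer Q.
One disjunct, 'q', is ruled out; the other must hold.

m


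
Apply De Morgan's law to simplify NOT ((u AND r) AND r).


De Morgan: the negation of a conjunction is the disjunction of the negations.
Distribute NOT across AND, flipping it to OR, and negate each literal.

((NOT u) OR (NOT r)) OR (NOT r)


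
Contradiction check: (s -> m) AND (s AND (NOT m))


Truth table over {m, s}:
m | s | φ
---------
F | F | F
T | F | F
F | T | F
T | T | F
Every row is false.

Yes, it is a contradiction.


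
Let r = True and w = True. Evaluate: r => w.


Implication is false only when antecedent is true and consequent is false.
Substitute: r=True, w=True.
True => True evaluates to True.

True


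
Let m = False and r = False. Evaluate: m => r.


Implication is false only when antecedent is true and consequent is false.
Substitute: m=False, r=False.
False => False evaluates to True.

True


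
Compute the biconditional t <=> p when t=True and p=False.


Biconditional is true when both operands have the same truth value.
Substitute: t=True, p=False.
True <=> False evaluates to False.

False


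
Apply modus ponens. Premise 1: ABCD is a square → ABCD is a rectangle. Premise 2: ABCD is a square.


Modus ponens: from (P → Q) and P, infer Q.
P = 'ABCD is a square' is asserted, and P → Q holds, so Q follows.

ABCD is a rectangle.


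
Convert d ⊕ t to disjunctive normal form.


Step 1: d ⊕ t is true exactly when they disagree: (d ∧ ¬t) ∨ (¬d ∧ t).

(d ∧ (¬t)) ∨ ((¬d) ∧ t)


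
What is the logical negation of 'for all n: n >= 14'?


¬(for all x: φ) = there exists x: ¬φ, and ¬(there exists x: φ) = for all x: ¬φ.
Apply to the universal statement.

there exists n: NOT(n >= 14)


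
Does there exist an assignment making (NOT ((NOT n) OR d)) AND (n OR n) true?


Search for a satisfying assignment over {d, n}.
Try d=F, n=T: the formula evaluates to T.
A satisfying assignment exists.

Satisfiable.


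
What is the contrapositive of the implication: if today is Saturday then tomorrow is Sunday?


The contrapositive of (P → Q) is (¬Q → ¬P); it is logically equivalent to the original.
Here P = 'today is Saturday' and Q = 'tomorrow is Sunday'.

If not (tomorrow is Sunday), then not (today is Saturday).


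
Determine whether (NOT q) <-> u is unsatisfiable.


Truth table over {q, u}:
q | u | φ
---------
F | F | F
T | F | T
F | T | T
T | T | F
Satisfying assignment at row 2: q=T, u=F gives T.

No, it is not a contradiction.


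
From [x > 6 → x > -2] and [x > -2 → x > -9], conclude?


Hypothetical syllogism: from (P → Q) and (Q → R), infer (P → R).
Chain the two implications through the shared middle term 'x > -2'.

x > 6 → x > -9


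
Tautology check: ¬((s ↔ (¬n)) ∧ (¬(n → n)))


Build the truth table over {n, s}:
n | s | φ
---------
F | F | T
T | F | T
F | T | T
T | T | T
Every row evaluates to true.

Yes, it is a tautology.


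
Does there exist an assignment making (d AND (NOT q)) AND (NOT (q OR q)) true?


Search for a satisfying assignment over {d, q}.
Try d=T, q=F: the formula evaluates to T.
A satisfying assignment exists.

Satisfiable.


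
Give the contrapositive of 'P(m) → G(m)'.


The contrapositive of (P → Q) is (¬Q → ¬P); it is logically equivalent to the original.
Here P = 'P(m)' and Q = 'G(m)'.

If not (G(m)), then not (P(m)).


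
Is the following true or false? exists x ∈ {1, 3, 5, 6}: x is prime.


Evaluate the predicate on each element: 1:False, 3:True, 5:True, 6:False.
Witness x = 3 satisfies the predicate.

True


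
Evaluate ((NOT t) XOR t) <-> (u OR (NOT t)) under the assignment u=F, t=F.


Substitute u=F, t=F:
NOT t = T
(NOT t) XOR t = T XOR F = T
NOT t = T
u OR (NOT t) = F OR T = T
((NOT t) XOR t) <-> (u OR (NOT t)) = T <-> T = T

T


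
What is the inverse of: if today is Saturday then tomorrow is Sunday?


The inverse of (P → Q) is (¬P → ¬Q). It is equivalent to the converse, not to the original.
Here P = 'today is Saturday' and Q = 'tomorrow is Sunday'.

If not (today is Saturday), then not (tomorrow is Sunday).


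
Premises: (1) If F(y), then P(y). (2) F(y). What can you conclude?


Modus ponens: from (P → Q) and P, infer Q.
P = 'F(y)' is asserted, and P → Q holds, so Q follows.

P(y).


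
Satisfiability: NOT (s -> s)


Check all 2 assignments over {s}:
s | φ
-----
F | F
T | F
No assignment makes the formula true.

Unsatisfiable.


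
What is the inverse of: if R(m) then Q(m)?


The inverse of (P → Q) is (¬P → ¬Q). It is equivalent to the converse, not to the original.
Here P = 'R(m)' and Q = 'Q(m)'.

If not (R(m)), then not (Q(m)).


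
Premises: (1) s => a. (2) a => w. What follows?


Hypothetical syllogism: from (P → Q) and (Q → R), infer (P → R).
Chain the two implications through the shared middle term 'a'.

s => w


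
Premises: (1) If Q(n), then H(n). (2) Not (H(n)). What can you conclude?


Modus tollens: from (P → Q) and ¬Q, infer ¬P.
Q = 'H(n)' is denied; since P → Q, P must also fail.

Not (Q(n)).


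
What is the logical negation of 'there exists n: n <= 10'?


¬(for all x: φ) = there exists x: ¬φ, and ¬(there exists x: φ) = for all x: ¬φ.
Apply to the existential statement.

for all n: NOT(n <= 10)


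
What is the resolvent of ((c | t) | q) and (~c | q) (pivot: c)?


The clauses contain complementary literals c and ~c.
Resolution eliminates this pair and disjoins the remaining literals (merging duplicates).

(q | t)


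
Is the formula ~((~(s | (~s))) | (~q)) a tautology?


Build the truth table over {q, s}:
q | s | φ
---------
False | False | False
True | False | True
False | True | False
True | True | True
Counterexample at row 1: with q=False, s=False, the formula is False.

No, it is not a tautology.


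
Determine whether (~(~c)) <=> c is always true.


Build the truth table over {c}:
c | φ
-----
False | True
True | True
Every row evaluates to true.

Yes, it is a tautology.


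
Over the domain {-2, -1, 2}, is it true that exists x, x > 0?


Evaluate the predicate on each element: -2:False, -1:False, 2:True.
Witness x = 2 satisfies the predicate.

True


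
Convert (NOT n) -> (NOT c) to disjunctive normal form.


Step 1: Rewrite (¬n) → (¬c) as ¬(¬n) ∨ (¬c).
Step 2: Eliminate any double negations (¬¬X = X).

n OR (NOT c)


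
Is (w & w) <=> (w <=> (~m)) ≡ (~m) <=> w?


Compare truth tables:
m | w | φ | ψ
-------------
False | False | True | False
True | False | False | True
False | True | True | True
True | True | False | False
They differ at row 1 (m=False, w=False): φ=True but ψ=False.

No, they are not logically equivalent.


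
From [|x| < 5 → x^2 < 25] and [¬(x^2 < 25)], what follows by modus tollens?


Modus tollens: from (P → Q) and ¬Q, infer ¬P.
Q = 'x^2 < 25' is denied; since P → Q, P must also fail.

Not (|x| < 5).


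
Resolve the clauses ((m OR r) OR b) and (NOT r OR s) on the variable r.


The clauses contain complementary literals r and NOTr.
Resolution eliminates this pair and disjoins the remaining literals (merging duplicates).

((b OR m) OR s)


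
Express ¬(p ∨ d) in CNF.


Step 1: Apply De Morgan: ¬(p ∨ d) = ¬p ∧ ¬d.

(¬p) ∧ (¬d)


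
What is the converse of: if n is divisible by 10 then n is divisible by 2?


The converse of (P → Q) is (Q → P). It is not in general equivalent to the original.
Here P = 'n is divisible by 10' and Q = 'n is divisible by 2'.

If n is divisible by 2, then n is divisible by 10.


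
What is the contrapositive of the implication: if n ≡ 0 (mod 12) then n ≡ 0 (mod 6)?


The contrapositive of (P → Q) is (¬Q → ¬P); it is logically equivalent to the original.
Here P = 'n ≡ 0 (mod 12)' and Q = 'n ≡ 0 (mod 6)'.

If not (n ≡ 0 (mod 6)), then not (n ≡ 0 (mod 12)).


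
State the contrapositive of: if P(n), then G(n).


The contrapositive of (P → Q) is (¬Q → ¬P); it is logically equivalent to the original.
Here P = 'P(n)' and Q = 'G(n)'.

If not (G(n)), then not (P(n)).


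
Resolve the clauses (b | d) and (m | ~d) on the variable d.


The clauses contain complementary literals d and ~d.
Resolution eliminates this pair and disjoins the remaining literals (merging duplicates).

(b | m)


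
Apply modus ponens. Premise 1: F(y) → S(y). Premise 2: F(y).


Modus ponens: from (P → Q) and P, infer Q.
P = 'F(y)' is asserted, and P → Q holds, so Q follows.

S(y).


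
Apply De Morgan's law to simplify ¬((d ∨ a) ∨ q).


De Morgan: the negation of a disjunction is the conjunction of the negations.
Distribute ¬ across ∨, flipping it to ∧, and negate each literal.

((¬d) ∧ (¬a)) ∧ (¬q)


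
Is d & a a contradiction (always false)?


Truth table over {a, d}:
a | d | φ
---------
False | False | False
True | False | False
False | True | False
True | True | True
Satisfying assignment at row 4: a=True, d=True gives True.

No, it is not a contradiction.


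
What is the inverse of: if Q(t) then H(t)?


The inverse of (P → Q) is (¬P → ¬Q). It is equivalent to the converse, not to the original.
Here P = 'Q(t)' and Q = 'H(t)'.

If not (Q(t)), then not (H(t)).


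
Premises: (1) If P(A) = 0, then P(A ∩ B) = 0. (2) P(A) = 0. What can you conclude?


Modus ponens: from (P → Q) and P, infer Q.
P = 'P(A) = 0' is asserted, and P → Q holds, so Q follows.

P(A ∩ B) = 0.


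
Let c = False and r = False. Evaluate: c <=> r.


Biconditional is true when both operands have the same truth value.
Substitute: c=False, r=False.
False <=> False evaluates to True.

True


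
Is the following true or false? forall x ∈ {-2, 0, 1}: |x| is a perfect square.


Evaluate the predicate on each element: -2:False, 0:True, 1:True.
Counterexample x = -2 fails the predicate.

False


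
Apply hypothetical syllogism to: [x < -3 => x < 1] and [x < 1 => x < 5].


Hypothetical syllogism: from (P → Q) and (Q → R), infer (P → R).
Chain the two implications through the shared middle term 'x < 1'.

x < -3 => x < 5


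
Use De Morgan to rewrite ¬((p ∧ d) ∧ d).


De Morgan: the negation of a conjunction is the disjunction of the negations.
Distribute ¬ across ∧, flipping it to ∨, and negate each literal.

((¬p) ∨ (¬d)) ∨ (¬d)


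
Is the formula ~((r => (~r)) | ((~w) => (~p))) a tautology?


Build the truth table over {p, r, w}:
p | r | w | φ
-------------
False | False | False | False
True | False | False | False
False | True | False | False
True | True | False | True
False | False | True | False
True | False | True | False
False | True | True | False
True | True | True | False
Counterexample at row 1: with p=False, r=False, w=False, the formula is False.

No, it is not a tautology.


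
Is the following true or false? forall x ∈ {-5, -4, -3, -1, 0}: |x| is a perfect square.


Evaluate the predicate on each element: -5:False, -4:True, -3:False, -1:True, 0:True.
Counterexample x = -5 fails the predicate.

False


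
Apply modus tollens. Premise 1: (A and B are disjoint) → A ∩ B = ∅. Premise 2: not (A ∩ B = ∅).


Modus tollens: from (P → Q) and ¬Q, infer ¬P.
Q = 'A ∩ B = ∅' is denied; since P → Q, P must also fail.

Not ((A and B are disjoint)).


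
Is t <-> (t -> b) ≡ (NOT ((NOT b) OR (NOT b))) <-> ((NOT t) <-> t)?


Compare truth tables:
b | t | φ | ψ
-------------
F | F | F | T
T | F | F | F
F | T | F | T
T | T | T | F
They differ at row 1 (b=F, t=F): φ=F but ψ=T.

No, they are not logically equivalent.


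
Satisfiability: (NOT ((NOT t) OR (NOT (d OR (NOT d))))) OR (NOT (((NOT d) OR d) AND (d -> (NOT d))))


Search for a satisfying assignment over {d, t}.
Try d=T, t=F: the formula evaluates to T.
A satisfying assignment exists.

Satisfiable.


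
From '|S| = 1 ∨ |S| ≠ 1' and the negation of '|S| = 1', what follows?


Disjunctive syllogism: from (P ∨ Q) and ¬P, infer Q.
One disjunct, '|S| = 1', is ruled out; the other must hold.

|S| ≠ 1


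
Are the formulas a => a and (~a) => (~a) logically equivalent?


Compare truth tables:
a | φ | ψ
---------
False | True | True
True | True | True
The columns φ and ψ agree on every row.

Yes, they are logically equivalent.


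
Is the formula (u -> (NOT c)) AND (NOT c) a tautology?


Build the truth table over {c, u}:
c | u | φ
---------
F | F | T
T | F | F
F | T | T
T | T | F
Counterexample at row 2: with c=T, u=F, the formula is F.

No, it is not a tautology.


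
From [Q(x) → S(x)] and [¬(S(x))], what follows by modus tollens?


Modus tollens: from (P → Q) and ¬Q, infer ¬P.
Q = 'S(x)' is denied; since P → Q, P must also fail.

Not (Q(x)).


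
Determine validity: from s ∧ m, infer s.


This matches the form of conjunction elimination: the conclusion follows in every model of the premises.

Valid.


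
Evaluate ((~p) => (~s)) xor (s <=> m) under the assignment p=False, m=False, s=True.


Substitute p=False, m=False, s=True:
~p = True
~s = False
(~p) => (~s) = True => False = False
s <=> m = True <=> False = False
((~p) => (~s)) xor (s <=> m) = False xor False = False

False


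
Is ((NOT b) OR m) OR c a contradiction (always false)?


Truth table over {b, c, m}:
b | c | m | φ
-------------
F | F | F | T
T | F | F | F
F | T | F | T
T | T | F | T
F | F | T | T
T | F | T | T
F | T | T | T
T | T | T | T
Satisfying assignment at row 1: b=F, c=F, m=F gives T.

No, it is not a contradiction.


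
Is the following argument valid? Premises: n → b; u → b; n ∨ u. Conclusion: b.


This matches the form of proof by cases: the conclusion follows in every model of the premises.

Valid.


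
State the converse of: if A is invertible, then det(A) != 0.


The converse of (P → Q) is (Q → P). It is not in general equivalent to the original.
Here P = 'A is invertible' and Q = 'det(A) != 0'.

If det(A) != 0, then A is invertible.


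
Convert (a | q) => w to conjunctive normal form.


Step 1: Rewrite as ¬(a ∨ q) ∨ w = (¬a ∧ ¬q) ∨ w.
Step 2: Distribute ∨ over ∧.

((~a) | w) & ((~q) | w)


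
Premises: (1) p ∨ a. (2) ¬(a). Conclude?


Disjunctive syllogism: from (P ∨ Q) and ¬P, infer Q.
One disjunct, 'a', is ruled out; the other must hold.

p


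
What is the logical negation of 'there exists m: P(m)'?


¬(for all x: φ) = there exists x: ¬φ, and ¬(there exists x: φ) = for all x: ¬φ.
Apply to the existential statement.

for all m: NOT(P(m))


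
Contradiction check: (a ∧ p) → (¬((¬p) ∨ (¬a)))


Truth table over {a, p}:
a | p | φ
---------
F | F | T
T | F | T
F | T | T
T | T | T
Satisfying assignment at row 1: a=F, p=F gives T.

No, it is not a contradiction.


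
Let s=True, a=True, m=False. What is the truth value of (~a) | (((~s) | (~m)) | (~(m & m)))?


Substitute s=True, a=True, m=False:
~a = False
~s = False
~m = True
(~s) | (~m) = False | True = True
m & m = False & False = False
~(m & m) = True
((~s) | (~m)) | (~(m & m)) = True | True = True
(~a) | (((~s) | (~m)) | (~(m & m))) = False | True = True

True


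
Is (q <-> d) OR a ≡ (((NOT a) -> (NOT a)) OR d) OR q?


Compare truth tables:
a | d | q | φ | ψ
-----------------
F | F | F | T | T
T | F | F | T | T
F | T | F | F | T
T | T | F | T | T
F | F | T | F | T
T | F | T | T | T
F | T | T | T | T
T | T | T | T | T
They differ at row 3 (a=F, d=T, q=F): φ=F but ψ=T.

No, they are not logically equivalent.


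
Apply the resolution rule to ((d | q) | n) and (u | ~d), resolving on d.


The clauses contain complementary literals d and ~d.
Resolution eliminates this pair and disjoins the remaining literals (merging duplicates).

((n | q) | u)


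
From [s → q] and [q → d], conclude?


Hypothetical syllogism: from (P → Q) and (Q → R), infer (P → R).
Chain the two implications through the shared middle term 'q'.

s → d


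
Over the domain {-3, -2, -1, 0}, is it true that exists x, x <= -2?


Evaluate the predicate on each element: -3:True, -2:True, -1:False, 0:False.
Witness x = -3 satisfies the predicate.

True


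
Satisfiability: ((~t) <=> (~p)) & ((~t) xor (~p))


Check all 4 assignments over {p, t}:
p | t | φ
---------
False | False | False
True | False | False
False | True | False
True | True | False
No assignment makes the formula true.

Unsatisfiable.


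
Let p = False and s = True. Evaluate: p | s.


Disjunction is false only when both operands are false.
Substitute: p=False, s=True.
False | True evaluates to True.

True


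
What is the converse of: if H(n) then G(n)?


The converse of (P → Q) is (Q → P). It is not in general equivalent to the original.
Here P = 'H(n)' and Q = 'G(n)'.

If G(n), then H(n).


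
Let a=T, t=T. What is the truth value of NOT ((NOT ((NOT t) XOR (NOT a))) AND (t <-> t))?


Substitute a=T, t=T:
NOT t = F
NOT a = F
(NOT t) XOR (NOT a) = F XOR F = F
NOT ((NOT t) XOR (NOT a)) = T
t <-> t = T <-> T = T
(NOT ((NOT t) XOR (NOT a))) AND (t <-> t) = T AND T = T
NOT ((NOT ((NOT t) XOR (NOT a))) AND (t <-> t)) = F

F


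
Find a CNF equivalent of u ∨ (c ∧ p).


Step 1: Distribute ∨ over ∧: u ∨ (c ∧ p) = (u ∨ c) ∧ (u ∨ p).

(u ∨ c) ∧ (u ∨ p)


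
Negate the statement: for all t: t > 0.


¬(for all x: φ) = there exists x: ¬φ, and ¬(there exists x: φ) = for all x: ¬φ.
Apply to the universal statement.

there exists t: NOT(t > 0)


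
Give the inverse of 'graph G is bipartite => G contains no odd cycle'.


The inverse of (P → Q) is (¬P → ¬Q). It is equivalent to the converse, not to the original.
Here P = 'graph G is bipartite' and Q = 'G contains no odd cycle'.

If not (graph G is bipartite), then not (G contains no odd cycle).


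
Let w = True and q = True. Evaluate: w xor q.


Exclusive or is true when exactly one operand is true.
Substitute: w=True, q=True.
True xor True evaluates to False.

False


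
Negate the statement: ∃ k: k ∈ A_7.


¬(∀ x: φ) = ∃ x: ¬φ, and ¬(∃ x: φ) = ∀ x: ¬φ.
Apply to the existential statement.

∀ k: ¬(k ∈ A_7)


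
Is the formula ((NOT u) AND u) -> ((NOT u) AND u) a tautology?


Build the truth table over {u}:
u | φ
-----
F | T
T | T
Every row evaluates to true.

Yes, it is a tautology.


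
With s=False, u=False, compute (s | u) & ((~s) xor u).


Substitute s=False, u=False:
s | u = False | False = False
~s = True
(~s) xor u = True xor False = True
(s | u) & ((~s) xor u) = False & True = False

False


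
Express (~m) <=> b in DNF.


Step 1: (¬m) ↔ b is true exactly when both agree: ((¬m) ∧ b) ∨ (¬(¬m) ∧ ¬b).
Step 2: Eliminate any double negations (¬¬X = X).

((~m) & b) | (m & (~b))


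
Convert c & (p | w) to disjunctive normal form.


Step 1: Distribute ∧ over ∨: c ∧ (p ∨ w) = (c ∧ p) ∨ (c ∧ w).

(c & p) | (c & w)


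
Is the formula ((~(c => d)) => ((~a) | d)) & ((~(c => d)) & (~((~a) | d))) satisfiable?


Check all 8 assignments over {a, c, d}:
a | c | d | φ
-------------
False | False | False | False
True | False | False | False
False | True | False | False
True | True | False | False
False | False | True | False
True | False | True | False
False | True | True | False
True | True | True | False
No assignment makes the formula true.

Unsatisfiable.


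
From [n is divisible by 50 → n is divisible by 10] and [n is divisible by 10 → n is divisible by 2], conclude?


Hypothetical syllogism: from (P → Q) and (Q → R), infer (P → R).
Chain the two implications through the shared middle term 'n is divisible by 10'.

n is divisible by 50 → n is divisible by 2


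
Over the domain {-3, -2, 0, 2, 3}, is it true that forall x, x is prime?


Evaluate the predicate on each element: -3:False, -2:False, 0:False, 2:True, 3:True.
Counterexample x = -3 fails the predicate.

False


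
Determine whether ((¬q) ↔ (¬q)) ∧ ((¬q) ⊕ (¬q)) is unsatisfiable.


Truth table over {q}:
q | φ
-----
F | F
T | F
Every row is false.

Yes, it is a contradiction.


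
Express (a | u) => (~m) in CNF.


Step 1: Rewrite as ¬(a ∨ u) ∨ (¬m) = (¬a ∧ ¬u) ∨ (¬m).
Step 2: Distribute ∨ over ∧.

((~a) | (~m)) & ((~u) | (~m))


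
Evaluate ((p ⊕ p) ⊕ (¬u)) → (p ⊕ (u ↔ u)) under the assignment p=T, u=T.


Substitute p=T, u=T:
p ⊕ p = T ⊕ T = F
¬u = F
(p ⊕ p) ⊕ (¬u) = F ⊕ F = F
u ↔ u = T ↔ T = T
p ⊕ (u ↔ u) = T ⊕ T = F
((p ⊕ p) ⊕ (¬u)) → (p ⊕ (u ↔ u)) = F → F = T

T


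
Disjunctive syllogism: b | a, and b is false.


Disjunctive syllogism: from (P ∨ Q) and ¬P, infer Q.
One disjunct, 'b', is ruled out; the other must hold.

a


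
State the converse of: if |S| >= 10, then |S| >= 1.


The converse of (P → Q) is (Q → P). It is not in general equivalent to the original.
Here P = '|S| >= 10' and Q = '|S| >= 1'.

If |S| >= 1, then |S| >= 10.


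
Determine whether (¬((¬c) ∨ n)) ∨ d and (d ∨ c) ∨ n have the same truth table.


Compare truth tables:
c | d | n | φ | ψ
-----------------
F | F | F | F | F
T | F | F | T | T
F | T | F | T | T
T | T | F | T | T
F | F | T | F | T
T | F | T | F | T
F | T | T | T | T
T | T | T | T | T
They differ at row 5 (c=F, d=F, n=T): φ=F but ψ=T.

No, they are not logically equivalent.


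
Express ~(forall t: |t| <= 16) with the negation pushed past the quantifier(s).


¬(forall x: φ) = exists x: ¬φ, and ¬(exists x: φ) = forall x: ¬φ.
Apply to the universal statement.

exists t: ~(|t| <= 16)


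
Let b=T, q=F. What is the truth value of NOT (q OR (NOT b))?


Substitute b=T, q=F:
NOT b = F
q OR (NOT b) = F OR F = F
NOT (q OR (NOT b)) = T

T


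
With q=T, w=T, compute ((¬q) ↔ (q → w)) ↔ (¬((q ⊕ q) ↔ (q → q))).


Substitute q=T, w=T:
¬q = F
q → w = T → T = T
(¬q) ↔ (q → w) = F ↔ T = F
q ⊕ q = T ⊕ T = F
q → q = T → T = T
(q ⊕ q) ↔ (q → q) = F ↔ T = F
¬((q ⊕ q) ↔ (q → q)) = T
((¬q) ↔ (q → w)) ↔ (¬((q ⊕ q) ↔ (q → q))) = F ↔ T = F

F
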